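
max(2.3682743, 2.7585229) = 2.7585229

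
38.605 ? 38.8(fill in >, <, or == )<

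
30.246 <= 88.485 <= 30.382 False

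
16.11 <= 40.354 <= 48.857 True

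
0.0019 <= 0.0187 True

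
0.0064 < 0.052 True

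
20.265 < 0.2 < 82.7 False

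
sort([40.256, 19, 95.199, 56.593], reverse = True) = [95.199, 56.593, 40.256, 19]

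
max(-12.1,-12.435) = -12.1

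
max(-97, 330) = 330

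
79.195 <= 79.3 True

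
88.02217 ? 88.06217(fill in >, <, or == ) <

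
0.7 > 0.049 True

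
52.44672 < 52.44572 False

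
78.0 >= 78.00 True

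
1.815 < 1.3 False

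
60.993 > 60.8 True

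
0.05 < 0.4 True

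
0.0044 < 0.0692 True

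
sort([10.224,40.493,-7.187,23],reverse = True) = [40.493,23,10.224,-7.187]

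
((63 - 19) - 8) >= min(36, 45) True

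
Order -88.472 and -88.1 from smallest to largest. -88.472, -88.1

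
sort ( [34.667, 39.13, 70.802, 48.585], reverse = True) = [70.802, 48.585, 39.13, 34.667]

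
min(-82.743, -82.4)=-82.743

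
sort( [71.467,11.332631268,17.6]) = [11.332631268,17.6,71.467]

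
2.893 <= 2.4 False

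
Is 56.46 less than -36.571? No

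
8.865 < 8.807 False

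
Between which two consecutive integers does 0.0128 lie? 0 and 1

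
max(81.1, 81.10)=81.10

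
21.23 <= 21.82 True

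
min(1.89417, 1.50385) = 1.50385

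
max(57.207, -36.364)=57.207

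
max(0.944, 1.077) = 1.077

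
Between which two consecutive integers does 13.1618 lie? 13 and 14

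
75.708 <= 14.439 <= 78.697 False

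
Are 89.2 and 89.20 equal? Yes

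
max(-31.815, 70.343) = 70.343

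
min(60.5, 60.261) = 60.261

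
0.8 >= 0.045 True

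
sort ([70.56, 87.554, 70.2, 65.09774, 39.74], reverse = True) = [87.554, 70.56, 70.2, 65.09774, 39.74]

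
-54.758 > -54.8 True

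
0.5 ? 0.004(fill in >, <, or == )>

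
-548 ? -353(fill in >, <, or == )<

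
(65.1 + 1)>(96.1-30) False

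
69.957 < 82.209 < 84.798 True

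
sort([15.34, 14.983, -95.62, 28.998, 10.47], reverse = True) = [28.998, 15.34, 14.983, 10.47, -95.62]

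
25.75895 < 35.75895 True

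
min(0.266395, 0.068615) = 0.068615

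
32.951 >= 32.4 True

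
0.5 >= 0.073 True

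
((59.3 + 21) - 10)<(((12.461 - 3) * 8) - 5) True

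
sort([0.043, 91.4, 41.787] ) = [0.043, 41.787, 91.4]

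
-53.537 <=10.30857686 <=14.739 True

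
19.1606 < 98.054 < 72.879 False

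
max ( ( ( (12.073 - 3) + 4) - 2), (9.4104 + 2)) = 11.4104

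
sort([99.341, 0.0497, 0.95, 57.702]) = [0.0497, 0.95, 57.702, 99.341]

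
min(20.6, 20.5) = 20.5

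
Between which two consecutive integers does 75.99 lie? 75 and 76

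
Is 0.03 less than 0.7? Yes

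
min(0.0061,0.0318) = 0.0061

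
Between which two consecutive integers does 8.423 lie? 8 and 9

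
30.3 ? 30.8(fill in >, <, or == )<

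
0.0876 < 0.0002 False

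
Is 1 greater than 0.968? Yes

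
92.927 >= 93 False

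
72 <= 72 True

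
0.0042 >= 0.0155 False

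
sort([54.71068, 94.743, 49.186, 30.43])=[30.43, 49.186, 54.71068, 94.743]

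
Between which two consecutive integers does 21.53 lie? 21 and 22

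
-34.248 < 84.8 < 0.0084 False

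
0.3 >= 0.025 True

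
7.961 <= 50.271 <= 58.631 True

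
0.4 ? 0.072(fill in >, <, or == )>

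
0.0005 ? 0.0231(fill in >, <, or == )<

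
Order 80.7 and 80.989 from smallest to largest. 80.7, 80.989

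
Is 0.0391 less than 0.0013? No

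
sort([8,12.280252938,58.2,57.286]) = [8,12.280252938,57.286,58.2]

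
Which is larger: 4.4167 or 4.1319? 4.4167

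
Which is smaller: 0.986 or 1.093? 0.986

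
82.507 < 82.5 False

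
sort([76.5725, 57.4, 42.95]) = [42.95, 57.4, 76.5725]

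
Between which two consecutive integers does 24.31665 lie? 24 and 25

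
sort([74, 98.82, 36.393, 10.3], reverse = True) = [98.82, 74, 36.393, 10.3]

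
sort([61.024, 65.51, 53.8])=[53.8, 61.024, 65.51]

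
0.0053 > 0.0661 False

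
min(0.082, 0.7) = 0.082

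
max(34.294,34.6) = 34.6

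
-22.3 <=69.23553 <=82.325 True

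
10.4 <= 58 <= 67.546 True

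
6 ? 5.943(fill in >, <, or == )>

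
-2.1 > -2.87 True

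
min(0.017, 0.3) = 0.017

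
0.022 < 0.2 True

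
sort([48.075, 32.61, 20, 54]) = [20, 32.61, 48.075, 54]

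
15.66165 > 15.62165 True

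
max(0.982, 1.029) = 1.029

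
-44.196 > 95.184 False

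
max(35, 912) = 912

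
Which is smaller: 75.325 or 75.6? 75.325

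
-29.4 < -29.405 False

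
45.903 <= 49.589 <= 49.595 True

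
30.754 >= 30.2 True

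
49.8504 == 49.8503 False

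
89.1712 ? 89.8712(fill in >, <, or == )<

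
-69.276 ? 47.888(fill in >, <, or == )<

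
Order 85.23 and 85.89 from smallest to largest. 85.23, 85.89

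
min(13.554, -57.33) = -57.33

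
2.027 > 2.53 False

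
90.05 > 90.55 False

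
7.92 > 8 False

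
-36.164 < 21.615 True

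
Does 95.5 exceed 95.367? Yes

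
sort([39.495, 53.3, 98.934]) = [39.495, 53.3, 98.934]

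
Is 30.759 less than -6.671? No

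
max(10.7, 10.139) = 10.7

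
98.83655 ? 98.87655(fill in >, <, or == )<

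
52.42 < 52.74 True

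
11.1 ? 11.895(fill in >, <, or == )<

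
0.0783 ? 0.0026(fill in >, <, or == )>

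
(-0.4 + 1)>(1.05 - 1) True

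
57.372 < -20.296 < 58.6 False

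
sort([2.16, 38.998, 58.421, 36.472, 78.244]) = [2.16, 36.472, 38.998, 58.421, 78.244]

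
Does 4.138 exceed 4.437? No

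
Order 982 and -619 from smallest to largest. -619, 982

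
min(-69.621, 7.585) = -69.621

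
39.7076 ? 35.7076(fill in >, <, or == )>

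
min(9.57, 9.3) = 9.3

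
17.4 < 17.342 False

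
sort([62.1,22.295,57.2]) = [22.295,57.2,62.1]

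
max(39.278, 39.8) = 39.8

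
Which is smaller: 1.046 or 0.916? 0.916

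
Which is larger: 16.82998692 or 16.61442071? 16.82998692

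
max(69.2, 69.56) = 69.56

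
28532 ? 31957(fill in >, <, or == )<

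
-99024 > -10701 False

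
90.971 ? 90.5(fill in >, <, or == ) >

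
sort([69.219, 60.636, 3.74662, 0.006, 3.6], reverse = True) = [69.219, 60.636, 3.74662, 3.6, 0.006]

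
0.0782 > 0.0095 True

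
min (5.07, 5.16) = 5.07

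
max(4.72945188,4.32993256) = 4.72945188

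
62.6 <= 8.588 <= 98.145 False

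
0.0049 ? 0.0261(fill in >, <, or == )<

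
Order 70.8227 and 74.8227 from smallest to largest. 70.8227, 74.8227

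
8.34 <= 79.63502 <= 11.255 False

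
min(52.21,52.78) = 52.21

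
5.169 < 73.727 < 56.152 False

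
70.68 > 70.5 True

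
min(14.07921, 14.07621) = 14.07621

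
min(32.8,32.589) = 32.589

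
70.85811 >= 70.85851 False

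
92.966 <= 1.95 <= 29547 False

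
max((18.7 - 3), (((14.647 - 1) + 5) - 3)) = 15.7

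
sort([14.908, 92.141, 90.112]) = [14.908, 90.112, 92.141]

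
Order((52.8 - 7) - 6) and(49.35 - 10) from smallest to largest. (49.35 - 10), ((52.8 - 7) - 6)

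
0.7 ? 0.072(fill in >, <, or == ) >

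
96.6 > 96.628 False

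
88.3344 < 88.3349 True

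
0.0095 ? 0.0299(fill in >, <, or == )<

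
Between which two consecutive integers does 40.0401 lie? 40 and 41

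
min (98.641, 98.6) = 98.6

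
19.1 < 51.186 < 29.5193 False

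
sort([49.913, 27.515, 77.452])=[27.515, 49.913, 77.452]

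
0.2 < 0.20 False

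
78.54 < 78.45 False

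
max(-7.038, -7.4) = -7.038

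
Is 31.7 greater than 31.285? Yes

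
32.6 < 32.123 False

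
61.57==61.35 False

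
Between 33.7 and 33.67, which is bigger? 33.7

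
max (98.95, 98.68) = 98.95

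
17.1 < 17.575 True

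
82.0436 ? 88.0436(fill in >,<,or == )<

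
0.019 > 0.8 False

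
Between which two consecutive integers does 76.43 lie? 76 and 77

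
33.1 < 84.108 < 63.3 False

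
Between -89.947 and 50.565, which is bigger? 50.565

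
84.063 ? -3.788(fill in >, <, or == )>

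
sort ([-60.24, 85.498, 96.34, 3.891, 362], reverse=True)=[362, 96.34, 85.498, 3.891, -60.24]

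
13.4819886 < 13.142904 False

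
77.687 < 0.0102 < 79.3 False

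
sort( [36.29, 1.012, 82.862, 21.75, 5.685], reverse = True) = [82.862, 36.29, 21.75, 5.685, 1.012]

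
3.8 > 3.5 True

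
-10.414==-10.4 False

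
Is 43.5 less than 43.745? Yes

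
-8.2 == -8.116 False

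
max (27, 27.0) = 27.0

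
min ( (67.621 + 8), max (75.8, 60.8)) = 75.621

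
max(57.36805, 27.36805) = 57.36805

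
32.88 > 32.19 True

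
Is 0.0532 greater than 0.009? Yes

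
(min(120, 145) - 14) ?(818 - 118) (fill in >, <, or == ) <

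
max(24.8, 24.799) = 24.8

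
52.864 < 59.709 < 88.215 True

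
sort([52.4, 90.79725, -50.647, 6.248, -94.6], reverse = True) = [90.79725, 52.4, 6.248, -50.647, -94.6]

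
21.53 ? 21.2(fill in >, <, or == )>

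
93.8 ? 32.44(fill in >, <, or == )>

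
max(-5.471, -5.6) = -5.471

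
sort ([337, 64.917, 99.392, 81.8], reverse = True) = [337, 99.392, 81.8, 64.917]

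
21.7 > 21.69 True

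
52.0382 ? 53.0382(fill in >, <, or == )<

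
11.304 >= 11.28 True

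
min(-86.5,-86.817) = -86.817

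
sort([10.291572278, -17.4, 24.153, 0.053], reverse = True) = [24.153, 10.291572278, 0.053, -17.4]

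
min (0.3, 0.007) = 0.007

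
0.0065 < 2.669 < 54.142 True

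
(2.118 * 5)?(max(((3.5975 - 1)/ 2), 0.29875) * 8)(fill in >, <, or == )>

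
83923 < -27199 False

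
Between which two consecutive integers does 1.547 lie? 1 and 2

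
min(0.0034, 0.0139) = 0.0034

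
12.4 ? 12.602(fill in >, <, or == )<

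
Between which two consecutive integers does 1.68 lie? 1 and 2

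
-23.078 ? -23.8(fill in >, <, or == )>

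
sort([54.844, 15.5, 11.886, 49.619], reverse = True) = [54.844, 49.619, 15.5, 11.886]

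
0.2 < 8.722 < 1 False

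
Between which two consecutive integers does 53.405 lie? 53 and 54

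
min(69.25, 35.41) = 35.41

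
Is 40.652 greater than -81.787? Yes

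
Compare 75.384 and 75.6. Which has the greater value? 75.6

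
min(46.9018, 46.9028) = 46.9018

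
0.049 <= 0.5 True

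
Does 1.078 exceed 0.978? Yes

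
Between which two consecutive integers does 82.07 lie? 82 and 83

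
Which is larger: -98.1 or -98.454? -98.1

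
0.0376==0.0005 False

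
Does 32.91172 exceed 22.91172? Yes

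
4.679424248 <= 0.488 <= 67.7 False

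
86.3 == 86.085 False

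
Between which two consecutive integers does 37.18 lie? 37 and 38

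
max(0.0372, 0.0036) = 0.0372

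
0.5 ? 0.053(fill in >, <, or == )>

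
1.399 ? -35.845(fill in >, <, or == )>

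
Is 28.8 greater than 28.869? No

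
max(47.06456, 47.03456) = 47.06456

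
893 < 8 False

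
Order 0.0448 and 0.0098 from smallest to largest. 0.0098, 0.0448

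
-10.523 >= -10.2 False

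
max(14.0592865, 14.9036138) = 14.9036138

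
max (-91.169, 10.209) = 10.209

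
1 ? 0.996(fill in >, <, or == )>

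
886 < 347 False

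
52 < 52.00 False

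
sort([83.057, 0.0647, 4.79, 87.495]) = [0.0647, 4.79, 83.057, 87.495]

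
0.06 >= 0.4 False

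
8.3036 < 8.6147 True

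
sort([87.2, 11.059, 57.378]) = [11.059, 57.378, 87.2]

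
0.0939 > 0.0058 True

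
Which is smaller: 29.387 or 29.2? 29.2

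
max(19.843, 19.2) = 19.843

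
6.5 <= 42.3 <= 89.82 True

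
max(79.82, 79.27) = 79.82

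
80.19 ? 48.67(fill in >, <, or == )>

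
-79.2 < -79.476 False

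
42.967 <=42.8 False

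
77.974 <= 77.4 False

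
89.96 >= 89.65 True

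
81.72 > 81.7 True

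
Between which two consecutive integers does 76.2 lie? 76 and 77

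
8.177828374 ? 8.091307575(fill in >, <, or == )>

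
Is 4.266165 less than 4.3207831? Yes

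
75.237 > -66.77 True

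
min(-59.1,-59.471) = -59.471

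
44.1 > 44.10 False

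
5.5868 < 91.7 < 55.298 False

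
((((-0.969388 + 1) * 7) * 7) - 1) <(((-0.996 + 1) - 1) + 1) False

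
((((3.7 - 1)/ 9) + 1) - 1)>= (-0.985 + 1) True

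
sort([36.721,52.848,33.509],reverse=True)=[52.848,36.721,33.509]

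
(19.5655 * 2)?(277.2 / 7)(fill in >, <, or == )<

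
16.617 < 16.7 True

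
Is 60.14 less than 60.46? Yes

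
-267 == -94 False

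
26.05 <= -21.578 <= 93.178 False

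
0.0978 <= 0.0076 False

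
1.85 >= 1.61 True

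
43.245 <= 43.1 False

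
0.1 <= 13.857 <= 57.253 True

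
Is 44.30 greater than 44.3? No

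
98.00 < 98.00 False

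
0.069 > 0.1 False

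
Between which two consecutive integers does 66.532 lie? 66 and 67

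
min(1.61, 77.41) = 1.61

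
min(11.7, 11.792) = 11.7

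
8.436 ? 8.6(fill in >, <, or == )<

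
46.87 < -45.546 False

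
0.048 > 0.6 False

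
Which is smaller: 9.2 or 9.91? 9.2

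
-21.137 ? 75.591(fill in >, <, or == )<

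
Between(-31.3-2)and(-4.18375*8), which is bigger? (-31.3-2)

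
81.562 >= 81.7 False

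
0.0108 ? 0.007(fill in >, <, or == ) >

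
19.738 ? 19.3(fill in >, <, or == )>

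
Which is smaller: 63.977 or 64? 63.977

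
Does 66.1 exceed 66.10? No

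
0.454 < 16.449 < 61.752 True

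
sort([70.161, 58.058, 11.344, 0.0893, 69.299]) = [0.0893, 11.344, 58.058, 69.299, 70.161]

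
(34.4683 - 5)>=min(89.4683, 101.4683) False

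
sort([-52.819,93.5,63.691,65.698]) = [-52.819,63.691,65.698,93.5]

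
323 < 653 True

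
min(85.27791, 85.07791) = 85.07791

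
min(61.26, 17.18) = 17.18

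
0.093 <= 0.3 True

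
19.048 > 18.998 True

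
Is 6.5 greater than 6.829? No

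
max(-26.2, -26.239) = -26.2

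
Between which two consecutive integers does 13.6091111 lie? 13 and 14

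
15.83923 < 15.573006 False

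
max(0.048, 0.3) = 0.3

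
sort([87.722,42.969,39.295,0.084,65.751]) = [0.084,39.295,42.969,65.751,87.722]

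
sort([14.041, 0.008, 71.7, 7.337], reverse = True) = [71.7, 14.041, 7.337, 0.008]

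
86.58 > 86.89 False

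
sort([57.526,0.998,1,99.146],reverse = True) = [99.146,57.526,1,0.998]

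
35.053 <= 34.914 False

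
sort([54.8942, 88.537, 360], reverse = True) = [360, 88.537, 54.8942]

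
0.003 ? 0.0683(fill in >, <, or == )<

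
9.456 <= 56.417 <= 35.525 False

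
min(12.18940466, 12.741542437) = 12.18940466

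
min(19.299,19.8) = 19.299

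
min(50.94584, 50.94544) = 50.94544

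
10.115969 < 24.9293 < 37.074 True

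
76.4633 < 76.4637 True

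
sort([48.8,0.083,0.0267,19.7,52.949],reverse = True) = [52.949,48.8,19.7,0.083,0.0267]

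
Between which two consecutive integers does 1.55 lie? 1 and 2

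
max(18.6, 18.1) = 18.6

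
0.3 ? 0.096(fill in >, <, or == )>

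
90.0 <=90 True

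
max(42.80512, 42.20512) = 42.80512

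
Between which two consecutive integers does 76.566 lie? 76 and 77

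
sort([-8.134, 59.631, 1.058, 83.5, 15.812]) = [-8.134, 1.058, 15.812, 59.631, 83.5]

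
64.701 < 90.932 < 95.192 True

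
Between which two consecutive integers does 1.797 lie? 1 and 2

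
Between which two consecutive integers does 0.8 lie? 0 and 1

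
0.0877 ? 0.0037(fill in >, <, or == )>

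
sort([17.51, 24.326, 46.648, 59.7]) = [17.51, 24.326, 46.648, 59.7]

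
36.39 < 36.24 False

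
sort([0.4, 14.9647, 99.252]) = [0.4, 14.9647, 99.252]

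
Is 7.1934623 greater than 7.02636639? Yes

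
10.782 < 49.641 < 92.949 True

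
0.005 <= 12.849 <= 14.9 True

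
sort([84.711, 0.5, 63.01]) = [0.5, 63.01, 84.711]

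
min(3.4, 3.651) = 3.4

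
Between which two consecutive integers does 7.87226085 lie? 7 and 8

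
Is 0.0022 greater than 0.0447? No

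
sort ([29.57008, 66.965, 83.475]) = [29.57008, 66.965, 83.475]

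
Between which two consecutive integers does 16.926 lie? 16 and 17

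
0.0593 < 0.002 False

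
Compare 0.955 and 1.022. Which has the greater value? 1.022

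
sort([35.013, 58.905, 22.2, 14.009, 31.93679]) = [14.009, 22.2, 31.93679, 35.013, 58.905]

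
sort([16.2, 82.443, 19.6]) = [16.2, 19.6, 82.443]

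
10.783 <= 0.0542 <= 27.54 False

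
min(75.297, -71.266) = -71.266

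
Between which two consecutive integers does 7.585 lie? 7 and 8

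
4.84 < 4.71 False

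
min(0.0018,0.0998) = 0.0018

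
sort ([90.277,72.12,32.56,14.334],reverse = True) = [90.277,72.12,32.56,14.334]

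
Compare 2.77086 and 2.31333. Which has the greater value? 2.77086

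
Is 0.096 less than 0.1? Yes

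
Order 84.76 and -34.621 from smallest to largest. -34.621, 84.76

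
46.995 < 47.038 True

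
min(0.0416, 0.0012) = 0.0012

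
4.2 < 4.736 True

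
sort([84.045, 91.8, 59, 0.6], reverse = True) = [91.8, 84.045, 59, 0.6]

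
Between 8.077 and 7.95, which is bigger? 8.077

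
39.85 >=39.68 True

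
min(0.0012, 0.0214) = 0.0012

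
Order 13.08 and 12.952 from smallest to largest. 12.952, 13.08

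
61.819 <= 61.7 False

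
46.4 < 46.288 False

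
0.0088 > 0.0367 False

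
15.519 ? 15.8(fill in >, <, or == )<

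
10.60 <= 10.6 True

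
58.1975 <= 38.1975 False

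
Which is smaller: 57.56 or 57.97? 57.56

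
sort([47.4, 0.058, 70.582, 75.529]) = [0.058, 47.4, 70.582, 75.529]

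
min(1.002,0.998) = 0.998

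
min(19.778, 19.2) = 19.2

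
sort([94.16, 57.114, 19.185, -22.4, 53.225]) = [-22.4, 19.185, 53.225, 57.114, 94.16]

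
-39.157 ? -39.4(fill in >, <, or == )>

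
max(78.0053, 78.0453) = 78.0453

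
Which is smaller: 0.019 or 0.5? 0.019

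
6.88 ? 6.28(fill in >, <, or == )>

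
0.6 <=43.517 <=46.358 True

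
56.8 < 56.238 False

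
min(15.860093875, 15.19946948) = 15.19946948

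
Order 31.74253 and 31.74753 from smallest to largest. 31.74253, 31.74753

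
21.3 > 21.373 False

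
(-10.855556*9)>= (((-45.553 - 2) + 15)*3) False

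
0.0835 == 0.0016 False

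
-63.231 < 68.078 True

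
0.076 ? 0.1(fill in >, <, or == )<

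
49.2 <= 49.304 True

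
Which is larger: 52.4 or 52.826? 52.826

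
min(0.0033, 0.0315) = 0.0033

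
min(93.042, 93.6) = 93.042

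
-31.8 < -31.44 True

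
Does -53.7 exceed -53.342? No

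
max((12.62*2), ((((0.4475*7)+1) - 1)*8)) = 25.24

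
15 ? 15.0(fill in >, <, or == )==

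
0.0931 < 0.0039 False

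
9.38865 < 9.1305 False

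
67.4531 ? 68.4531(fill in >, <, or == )<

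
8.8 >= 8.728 True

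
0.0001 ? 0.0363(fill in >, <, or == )<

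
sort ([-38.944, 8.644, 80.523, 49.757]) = [-38.944, 8.644, 49.757, 80.523]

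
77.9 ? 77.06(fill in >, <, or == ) >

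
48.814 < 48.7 False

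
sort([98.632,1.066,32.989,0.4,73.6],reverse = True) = [98.632,73.6,32.989,1.066,0.4]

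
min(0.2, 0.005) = 0.005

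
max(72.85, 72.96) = 72.96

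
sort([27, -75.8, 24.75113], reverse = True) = [27, 24.75113, -75.8]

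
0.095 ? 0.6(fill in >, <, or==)<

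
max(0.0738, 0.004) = 0.0738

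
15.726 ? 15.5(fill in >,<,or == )>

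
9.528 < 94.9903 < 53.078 False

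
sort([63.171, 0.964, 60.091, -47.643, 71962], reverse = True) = [71962, 63.171, 60.091, 0.964, -47.643]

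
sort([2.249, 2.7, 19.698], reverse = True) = [19.698, 2.7, 2.249]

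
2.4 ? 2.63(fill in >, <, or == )<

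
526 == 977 False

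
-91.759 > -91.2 False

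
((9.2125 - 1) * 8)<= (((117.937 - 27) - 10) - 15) True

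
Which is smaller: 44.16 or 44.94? 44.16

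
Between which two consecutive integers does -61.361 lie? -62 and -61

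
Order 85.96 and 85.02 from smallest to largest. 85.02, 85.96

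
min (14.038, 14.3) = 14.038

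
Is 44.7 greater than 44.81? No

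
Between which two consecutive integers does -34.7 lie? -35 and -34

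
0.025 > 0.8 False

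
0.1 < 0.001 False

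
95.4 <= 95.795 True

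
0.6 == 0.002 False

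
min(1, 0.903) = 0.903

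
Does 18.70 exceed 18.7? No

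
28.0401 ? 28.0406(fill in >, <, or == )<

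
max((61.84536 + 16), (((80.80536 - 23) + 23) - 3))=77.84536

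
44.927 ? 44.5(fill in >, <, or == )>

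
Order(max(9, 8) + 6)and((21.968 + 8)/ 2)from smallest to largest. ((21.968 + 8)/ 2), (max(9, 8) + 6)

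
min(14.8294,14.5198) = 14.5198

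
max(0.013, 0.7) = 0.7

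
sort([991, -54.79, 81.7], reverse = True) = [991, 81.7, -54.79]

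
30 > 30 False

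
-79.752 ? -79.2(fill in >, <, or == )<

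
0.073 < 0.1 True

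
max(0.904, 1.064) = 1.064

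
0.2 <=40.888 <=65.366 True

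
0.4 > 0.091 True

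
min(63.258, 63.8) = 63.258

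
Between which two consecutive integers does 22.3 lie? 22 and 23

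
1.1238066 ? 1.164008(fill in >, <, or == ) <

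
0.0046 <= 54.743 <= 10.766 False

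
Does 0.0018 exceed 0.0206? No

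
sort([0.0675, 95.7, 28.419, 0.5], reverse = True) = [95.7, 28.419, 0.5, 0.0675]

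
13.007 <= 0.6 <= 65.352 False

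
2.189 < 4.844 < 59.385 True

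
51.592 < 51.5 False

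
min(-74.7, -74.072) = -74.7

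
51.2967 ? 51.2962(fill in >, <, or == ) >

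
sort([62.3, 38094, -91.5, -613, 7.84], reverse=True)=[38094, 62.3, 7.84, -91.5, -613]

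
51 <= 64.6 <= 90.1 True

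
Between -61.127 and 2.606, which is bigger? 2.606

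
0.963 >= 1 False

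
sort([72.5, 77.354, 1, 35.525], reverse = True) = [77.354, 72.5, 35.525, 1]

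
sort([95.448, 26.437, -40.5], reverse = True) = [95.448, 26.437, -40.5]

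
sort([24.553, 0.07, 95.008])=[0.07, 24.553, 95.008]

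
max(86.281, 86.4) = 86.4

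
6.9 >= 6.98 False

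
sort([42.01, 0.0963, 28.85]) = [0.0963, 28.85, 42.01]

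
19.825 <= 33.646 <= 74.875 True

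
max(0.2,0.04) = 0.2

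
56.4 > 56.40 False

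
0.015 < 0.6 True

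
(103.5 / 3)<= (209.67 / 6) True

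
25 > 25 False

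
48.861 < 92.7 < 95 True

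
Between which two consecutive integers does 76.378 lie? 76 and 77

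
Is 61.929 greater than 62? No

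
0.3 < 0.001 False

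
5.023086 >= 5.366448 False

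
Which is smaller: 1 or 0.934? 0.934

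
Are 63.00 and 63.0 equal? Yes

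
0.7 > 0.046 True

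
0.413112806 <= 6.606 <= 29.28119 True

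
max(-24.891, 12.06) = 12.06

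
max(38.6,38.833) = 38.833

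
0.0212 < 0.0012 False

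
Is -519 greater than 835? No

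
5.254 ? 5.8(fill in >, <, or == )<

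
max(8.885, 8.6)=8.885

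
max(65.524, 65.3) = 65.524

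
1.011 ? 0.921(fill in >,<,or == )>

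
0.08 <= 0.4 True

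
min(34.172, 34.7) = 34.172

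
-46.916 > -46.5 False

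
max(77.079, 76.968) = 77.079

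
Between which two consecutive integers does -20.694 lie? -21 and -20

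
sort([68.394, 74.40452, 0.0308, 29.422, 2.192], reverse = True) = [74.40452, 68.394, 29.422, 2.192, 0.0308]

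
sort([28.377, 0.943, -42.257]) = [-42.257, 0.943, 28.377]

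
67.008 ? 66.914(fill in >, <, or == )>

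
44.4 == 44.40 True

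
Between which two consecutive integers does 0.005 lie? 0 and 1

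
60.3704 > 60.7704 False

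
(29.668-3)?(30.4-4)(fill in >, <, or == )>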